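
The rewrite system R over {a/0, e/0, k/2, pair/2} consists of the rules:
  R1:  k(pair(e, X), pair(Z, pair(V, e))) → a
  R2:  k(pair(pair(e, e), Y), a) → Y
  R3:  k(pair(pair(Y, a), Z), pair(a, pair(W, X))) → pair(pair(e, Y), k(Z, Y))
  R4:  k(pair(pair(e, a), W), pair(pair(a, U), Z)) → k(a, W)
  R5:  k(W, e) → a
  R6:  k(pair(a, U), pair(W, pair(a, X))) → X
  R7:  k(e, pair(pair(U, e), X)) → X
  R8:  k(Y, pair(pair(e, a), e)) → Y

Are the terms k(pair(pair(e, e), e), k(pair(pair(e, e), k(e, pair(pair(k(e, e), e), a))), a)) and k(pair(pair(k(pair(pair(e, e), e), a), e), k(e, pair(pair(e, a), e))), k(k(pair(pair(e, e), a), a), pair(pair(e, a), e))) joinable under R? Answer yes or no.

Reduce t₁ = k(pair(pair(e, e), e), k(pair(pair(e, e), k(e, pair(pair(k(e, e), e), a))), a)):
1. k(pair(pair(e, e), e), k(pair(pair(e, e), k(e, pair(pair(k(e, e), e), a))), a))  →  k(pair(pair(e, e), e), k(e, pair(pair(k(e, e), e), a)))   [R2 at 2]
2. k(pair(pair(e, e), e), k(e, pair(pair(k(e, e), e), a)))  →  k(pair(pair(e, e), e), a)   [R7 at 2]
3. k(pair(pair(e, e), e), a)  →  e   [R2 at ε]

Reduce t₂ = k(pair(pair(k(pair(pair(e, e), e), a), e), k(e, pair(pair(e, a), e))), k(k(pair(pair(e, e), a), a), pair(pair(e, a), e))):
1. k(pair(pair(k(pair(pair(e, e), e), a), e), k(e, pair(pair(e, a), e))), k(k(pair(pair(e, e), a), a), pair(pair(e, a), e)))  →  k(pair(pair(e, e), k(e, pair(pair(e, a), e))), k(k(pair(pair(e, e), a), a), pair(pair(e, a), e)))   [R2 at 1.1.1]
2. k(pair(pair(e, e), k(e, pair(pair(e, a), e))), k(k(pair(pair(e, e), a), a), pair(pair(e, a), e)))  →  k(pair(pair(e, e), e), k(k(pair(pair(e, e), a), a), pair(pair(e, a), e)))   [R8 at 1.2]
3. k(pair(pair(e, e), e), k(k(pair(pair(e, e), a), a), pair(pair(e, a), e)))  →  k(pair(pair(e, e), e), k(pair(pair(e, e), a), a))   [R8 at 2]
4. k(pair(pair(e, e), e), k(pair(pair(e, e), a), a))  →  k(pair(pair(e, e), e), a)   [R2 at 2]
5. k(pair(pair(e, e), e), a)  →  e   [R2 at ε]

yes — NF(t₁) = e, NF(t₂) = e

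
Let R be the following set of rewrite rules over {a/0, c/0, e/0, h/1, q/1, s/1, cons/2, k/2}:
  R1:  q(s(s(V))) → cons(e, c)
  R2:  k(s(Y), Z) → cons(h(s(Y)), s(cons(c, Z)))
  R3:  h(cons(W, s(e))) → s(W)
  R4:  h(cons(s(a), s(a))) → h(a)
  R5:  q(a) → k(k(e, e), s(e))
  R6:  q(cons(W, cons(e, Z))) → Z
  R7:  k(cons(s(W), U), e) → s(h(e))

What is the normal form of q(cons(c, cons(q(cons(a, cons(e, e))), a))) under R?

a

1. q(cons(c, cons(q(cons(a, cons(e, e))), a)))  →  q(cons(c, cons(e, a)))   [R6 at 1.2.1]
2. q(cons(c, cons(e, a)))  →  a   [R6 at ε]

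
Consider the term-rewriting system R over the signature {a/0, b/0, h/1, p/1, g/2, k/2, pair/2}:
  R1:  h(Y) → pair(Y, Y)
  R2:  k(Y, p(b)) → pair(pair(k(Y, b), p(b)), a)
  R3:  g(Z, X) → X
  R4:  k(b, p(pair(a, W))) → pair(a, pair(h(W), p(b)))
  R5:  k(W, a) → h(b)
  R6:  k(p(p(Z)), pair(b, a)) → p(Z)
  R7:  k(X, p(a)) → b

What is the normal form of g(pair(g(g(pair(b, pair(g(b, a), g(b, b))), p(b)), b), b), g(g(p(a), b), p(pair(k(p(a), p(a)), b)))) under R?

1. g(pair(g(g(pair(b, pair(g(b, a), g(b, b))), p(b)), b), b), g(g(p(a), b), p(pair(k(p(a), p(a)), b))))  →  g(g(p(a), b), p(pair(k(p(a), p(a)), b)))   [R3 at ε]
2. g(g(p(a), b), p(pair(k(p(a), p(a)), b)))  →  p(pair(k(p(a), p(a)), b))   [R3 at ε]
3. p(pair(k(p(a), p(a)), b))  →  p(pair(b, b))   [R7 at 1.1]

p(pair(b, b))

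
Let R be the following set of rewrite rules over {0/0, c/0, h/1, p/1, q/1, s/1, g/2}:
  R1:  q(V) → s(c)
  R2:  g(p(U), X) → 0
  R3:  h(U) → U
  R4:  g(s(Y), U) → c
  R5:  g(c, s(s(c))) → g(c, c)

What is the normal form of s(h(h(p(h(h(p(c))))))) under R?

s(p(p(c)))

1. s(h(h(p(h(h(p(c)))))))  →  s(h(p(h(h(p(c))))))   [R3 at 1]
2. s(h(p(h(h(p(c))))))  →  s(p(h(h(p(c)))))   [R3 at 1]
3. s(p(h(h(p(c)))))  →  s(p(h(p(c))))   [R3 at 1.1]
4. s(p(h(p(c))))  →  s(p(p(c)))   [R3 at 1.1]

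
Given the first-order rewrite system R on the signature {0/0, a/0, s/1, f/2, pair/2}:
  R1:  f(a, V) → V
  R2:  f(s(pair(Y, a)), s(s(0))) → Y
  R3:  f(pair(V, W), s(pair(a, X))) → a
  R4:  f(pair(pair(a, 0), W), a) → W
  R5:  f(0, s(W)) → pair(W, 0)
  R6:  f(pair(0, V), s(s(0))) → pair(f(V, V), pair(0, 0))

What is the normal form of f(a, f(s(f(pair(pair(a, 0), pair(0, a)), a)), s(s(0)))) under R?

0

1. f(a, f(s(f(pair(pair(a, 0), pair(0, a)), a)), s(s(0))))  →  f(s(f(pair(pair(a, 0), pair(0, a)), a)), s(s(0)))   [R1 at ε]
2. f(s(f(pair(pair(a, 0), pair(0, a)), a)), s(s(0)))  →  f(s(pair(0, a)), s(s(0)))   [R4 at 1.1]
3. f(s(pair(0, a)), s(s(0)))  →  0   [R2 at ε]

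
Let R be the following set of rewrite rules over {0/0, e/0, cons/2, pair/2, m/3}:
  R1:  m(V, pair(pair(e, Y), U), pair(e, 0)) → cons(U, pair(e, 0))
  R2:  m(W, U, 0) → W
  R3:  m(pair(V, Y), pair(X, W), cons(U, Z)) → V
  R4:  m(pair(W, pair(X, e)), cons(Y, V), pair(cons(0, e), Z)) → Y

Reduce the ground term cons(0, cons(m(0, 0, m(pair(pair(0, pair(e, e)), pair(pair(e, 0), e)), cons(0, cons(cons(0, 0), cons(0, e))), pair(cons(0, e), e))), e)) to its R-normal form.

cons(0, cons(0, e))

1. cons(0, cons(m(0, 0, m(pair(pair(0, pair(e, e)), pair(pair(e, 0), e)), cons(0, cons(cons(0, 0), cons(0, e))), pair(cons(0, e), e))), e))  →  cons(0, cons(m(0, 0, 0), e))   [R4 at 2.1.3]
2. cons(0, cons(m(0, 0, 0), e))  →  cons(0, cons(0, e))   [R2 at 2.1]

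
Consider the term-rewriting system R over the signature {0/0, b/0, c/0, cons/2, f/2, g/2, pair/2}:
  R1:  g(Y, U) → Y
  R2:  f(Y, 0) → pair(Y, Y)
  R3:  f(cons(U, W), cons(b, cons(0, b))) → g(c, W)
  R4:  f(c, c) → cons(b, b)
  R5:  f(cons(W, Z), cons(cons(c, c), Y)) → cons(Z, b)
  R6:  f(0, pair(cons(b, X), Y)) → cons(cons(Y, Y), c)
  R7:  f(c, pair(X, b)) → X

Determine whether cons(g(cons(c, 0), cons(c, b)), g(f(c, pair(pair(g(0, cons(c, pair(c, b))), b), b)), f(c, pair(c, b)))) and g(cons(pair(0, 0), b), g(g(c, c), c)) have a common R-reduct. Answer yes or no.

Reduce t₁ = cons(g(cons(c, 0), cons(c, b)), g(f(c, pair(pair(g(0, cons(c, pair(c, b))), b), b)), f(c, pair(c, b)))):
1. cons(g(cons(c, 0), cons(c, b)), g(f(c, pair(pair(g(0, cons(c, pair(c, b))), b), b)), f(c, pair(c, b))))  →  cons(cons(c, 0), g(f(c, pair(pair(g(0, cons(c, pair(c, b))), b), b)), f(c, pair(c, b))))   [R1 at 1]
2. cons(cons(c, 0), g(f(c, pair(pair(g(0, cons(c, pair(c, b))), b), b)), f(c, pair(c, b))))  →  cons(cons(c, 0), f(c, pair(pair(g(0, cons(c, pair(c, b))), b), b)))   [R1 at 2]
3. cons(cons(c, 0), f(c, pair(pair(g(0, cons(c, pair(c, b))), b), b)))  →  cons(cons(c, 0), pair(g(0, cons(c, pair(c, b))), b))   [R7 at 2]
4. cons(cons(c, 0), pair(g(0, cons(c, pair(c, b))), b))  →  cons(cons(c, 0), pair(0, b))   [R1 at 2.1]

Reduce t₂ = g(cons(pair(0, 0), b), g(g(c, c), c)):
1. g(cons(pair(0, 0), b), g(g(c, c), c))  →  cons(pair(0, 0), b)   [R1 at ε]

no — NF(t₁) = cons(cons(c, 0), pair(0, b)), NF(t₂) = cons(pair(0, 0), b)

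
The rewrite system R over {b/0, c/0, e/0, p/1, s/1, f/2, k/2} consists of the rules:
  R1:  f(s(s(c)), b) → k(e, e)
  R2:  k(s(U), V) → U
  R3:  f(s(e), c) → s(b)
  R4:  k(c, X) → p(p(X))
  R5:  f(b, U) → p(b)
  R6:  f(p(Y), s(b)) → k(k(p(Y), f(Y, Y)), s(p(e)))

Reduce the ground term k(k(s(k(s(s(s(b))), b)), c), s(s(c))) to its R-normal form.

1. k(k(s(k(s(s(s(b))), b)), c), s(s(c)))  →  k(k(s(s(s(b))), b), s(s(c)))   [R2 at 1]
2. k(k(s(s(s(b))), b), s(s(c)))  →  k(s(s(b)), s(s(c)))   [R2 at 1]
3. k(s(s(b)), s(s(c)))  →  s(b)   [R2 at ε]

s(b)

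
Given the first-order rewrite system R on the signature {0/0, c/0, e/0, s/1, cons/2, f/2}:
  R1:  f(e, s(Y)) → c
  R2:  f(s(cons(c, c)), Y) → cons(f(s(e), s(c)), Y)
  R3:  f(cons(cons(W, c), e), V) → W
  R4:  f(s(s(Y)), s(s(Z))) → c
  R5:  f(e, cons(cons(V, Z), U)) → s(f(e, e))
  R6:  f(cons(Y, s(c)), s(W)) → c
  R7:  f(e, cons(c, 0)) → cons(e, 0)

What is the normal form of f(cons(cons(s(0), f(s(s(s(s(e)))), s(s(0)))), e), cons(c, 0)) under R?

s(0)

1. f(cons(cons(s(0), f(s(s(s(s(e)))), s(s(0)))), e), cons(c, 0))  →  f(cons(cons(s(0), c), e), cons(c, 0))   [R4 at 1.1.2]
2. f(cons(cons(s(0), c), e), cons(c, 0))  →  s(0)   [R3 at ε]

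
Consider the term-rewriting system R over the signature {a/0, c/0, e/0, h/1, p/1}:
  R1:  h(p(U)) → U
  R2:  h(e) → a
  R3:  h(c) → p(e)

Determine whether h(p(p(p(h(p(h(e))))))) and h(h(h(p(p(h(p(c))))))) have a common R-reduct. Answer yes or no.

Reduce t₁ = h(p(p(p(h(p(h(e))))))):
1. h(p(p(p(h(p(h(e)))))))  →  p(p(h(p(h(e)))))   [R1 at ε]
2. p(p(h(p(h(e)))))  →  p(p(h(e)))   [R1 at 1.1]
3. p(p(h(e)))  →  p(p(a))   [R2 at 1.1]

Reduce t₂ = h(h(h(p(p(h(p(c))))))):
1. h(h(h(p(p(h(p(c)))))))  →  h(h(p(h(p(c)))))   [R1 at 1.1]
2. h(h(p(h(p(c)))))  →  h(h(p(c)))   [R1 at 1]
3. h(h(p(c)))  →  h(c)   [R1 at 1]
4. h(c)  →  p(e)   [R3 at ε]

no — NF(t₁) = p(p(a)), NF(t₂) = p(e)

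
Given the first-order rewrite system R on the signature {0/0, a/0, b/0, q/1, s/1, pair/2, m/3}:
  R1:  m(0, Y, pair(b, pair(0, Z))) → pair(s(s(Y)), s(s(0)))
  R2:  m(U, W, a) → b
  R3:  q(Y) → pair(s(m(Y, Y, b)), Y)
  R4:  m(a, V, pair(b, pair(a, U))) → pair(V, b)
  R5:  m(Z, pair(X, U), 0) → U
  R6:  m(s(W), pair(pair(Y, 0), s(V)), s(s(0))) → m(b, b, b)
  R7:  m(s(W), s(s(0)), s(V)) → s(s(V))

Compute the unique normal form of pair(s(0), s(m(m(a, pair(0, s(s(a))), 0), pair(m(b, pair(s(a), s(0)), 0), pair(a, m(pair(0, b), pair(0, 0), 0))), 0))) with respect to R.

pair(s(0), s(pair(a, 0)))

1. pair(s(0), s(m(m(a, pair(0, s(s(a))), 0), pair(m(b, pair(s(a), s(0)), 0), pair(a, m(pair(0, b), pair(0, 0), 0))), 0)))  →  pair(s(0), s(pair(a, m(pair(0, b), pair(0, 0), 0))))   [R5 at 2.1]
2. pair(s(0), s(pair(a, m(pair(0, b), pair(0, 0), 0))))  →  pair(s(0), s(pair(a, 0)))   [R5 at 2.1.2]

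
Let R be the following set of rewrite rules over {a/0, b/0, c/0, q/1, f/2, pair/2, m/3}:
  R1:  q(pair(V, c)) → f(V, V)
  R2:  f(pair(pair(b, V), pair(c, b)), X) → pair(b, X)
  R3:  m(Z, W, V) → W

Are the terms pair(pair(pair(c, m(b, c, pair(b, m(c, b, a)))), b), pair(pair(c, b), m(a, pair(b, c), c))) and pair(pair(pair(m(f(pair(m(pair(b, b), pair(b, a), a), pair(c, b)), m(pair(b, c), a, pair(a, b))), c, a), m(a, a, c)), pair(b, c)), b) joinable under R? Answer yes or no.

Reduce t₁ = pair(pair(pair(c, m(b, c, pair(b, m(c, b, a)))), b), pair(pair(c, b), m(a, pair(b, c), c))):
1. pair(pair(pair(c, m(b, c, pair(b, m(c, b, a)))), b), pair(pair(c, b), m(a, pair(b, c), c)))  →  pair(pair(pair(c, c), b), pair(pair(c, b), m(a, pair(b, c), c)))   [R3 at 1.1.2]
2. pair(pair(pair(c, c), b), pair(pair(c, b), m(a, pair(b, c), c)))  →  pair(pair(pair(c, c), b), pair(pair(c, b), pair(b, c)))   [R3 at 2.2]

Reduce t₂ = pair(pair(pair(m(f(pair(m(pair(b, b), pair(b, a), a), pair(c, b)), m(pair(b, c), a, pair(a, b))), c, a), m(a, a, c)), pair(b, c)), b):
1. pair(pair(pair(m(f(pair(m(pair(b, b), pair(b, a), a), pair(c, b)), m(pair(b, c), a, pair(a, b))), c, a), m(a, a, c)), pair(b, c)), b)  →  pair(pair(pair(c, m(a, a, c)), pair(b, c)), b)   [R3 at 1.1.1]
2. pair(pair(pair(c, m(a, a, c)), pair(b, c)), b)  →  pair(pair(pair(c, a), pair(b, c)), b)   [R3 at 1.1.2]

no — NF(t₁) = pair(pair(pair(c, c), b), pair(pair(c, b), pair(b, c))), NF(t₂) = pair(pair(pair(c, a), pair(b, c)), b)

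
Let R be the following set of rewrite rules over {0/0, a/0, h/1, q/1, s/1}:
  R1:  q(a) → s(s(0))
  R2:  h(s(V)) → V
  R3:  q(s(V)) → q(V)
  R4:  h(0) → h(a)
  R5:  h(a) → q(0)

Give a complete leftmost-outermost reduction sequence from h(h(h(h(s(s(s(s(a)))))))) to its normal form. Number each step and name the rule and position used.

a

1. h(h(h(h(s(s(s(s(a))))))))  →  h(h(h(s(s(s(a))))))   [R2 at 1.1.1]
2. h(h(h(s(s(s(a))))))  →  h(h(s(s(a))))   [R2 at 1.1]
3. h(h(s(s(a))))  →  h(s(a))   [R2 at 1]
4. h(s(a))  →  a   [R2 at ε]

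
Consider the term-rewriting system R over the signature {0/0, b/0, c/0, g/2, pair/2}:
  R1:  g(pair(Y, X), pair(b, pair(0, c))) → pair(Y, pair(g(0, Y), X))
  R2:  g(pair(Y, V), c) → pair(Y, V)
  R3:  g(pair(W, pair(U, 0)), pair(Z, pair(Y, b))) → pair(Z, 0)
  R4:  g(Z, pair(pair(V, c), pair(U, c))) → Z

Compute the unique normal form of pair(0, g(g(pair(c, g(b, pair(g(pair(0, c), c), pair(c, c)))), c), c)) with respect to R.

pair(0, pair(c, b))

1. pair(0, g(g(pair(c, g(b, pair(g(pair(0, c), c), pair(c, c)))), c), c))  →  pair(0, g(pair(c, g(b, pair(g(pair(0, c), c), pair(c, c)))), c))   [R2 at 2.1]
2. pair(0, g(pair(c, g(b, pair(g(pair(0, c), c), pair(c, c)))), c))  →  pair(0, pair(c, g(b, pair(g(pair(0, c), c), pair(c, c)))))   [R2 at 2]
3. pair(0, pair(c, g(b, pair(g(pair(0, c), c), pair(c, c)))))  →  pair(0, pair(c, g(b, pair(pair(0, c), pair(c, c)))))   [R2 at 2.2.2.1]
4. pair(0, pair(c, g(b, pair(pair(0, c), pair(c, c)))))  →  pair(0, pair(c, b))   [R4 at 2.2]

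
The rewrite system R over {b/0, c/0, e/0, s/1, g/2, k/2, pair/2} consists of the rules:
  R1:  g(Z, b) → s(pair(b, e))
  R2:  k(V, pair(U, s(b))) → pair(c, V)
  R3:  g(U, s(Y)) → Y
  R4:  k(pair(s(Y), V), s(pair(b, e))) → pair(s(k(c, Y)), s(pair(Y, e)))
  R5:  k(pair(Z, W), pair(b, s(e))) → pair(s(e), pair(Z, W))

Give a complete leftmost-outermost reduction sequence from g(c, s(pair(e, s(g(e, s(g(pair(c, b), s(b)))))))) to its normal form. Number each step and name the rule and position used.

1. g(c, s(pair(e, s(g(e, s(g(pair(c, b), s(b))))))))  →  pair(e, s(g(e, s(g(pair(c, b), s(b))))))   [R3 at ε]
2. pair(e, s(g(e, s(g(pair(c, b), s(b))))))  →  pair(e, s(g(pair(c, b), s(b))))   [R3 at 2.1]
3. pair(e, s(g(pair(c, b), s(b))))  →  pair(e, s(b))   [R3 at 2.1]

pair(e, s(b))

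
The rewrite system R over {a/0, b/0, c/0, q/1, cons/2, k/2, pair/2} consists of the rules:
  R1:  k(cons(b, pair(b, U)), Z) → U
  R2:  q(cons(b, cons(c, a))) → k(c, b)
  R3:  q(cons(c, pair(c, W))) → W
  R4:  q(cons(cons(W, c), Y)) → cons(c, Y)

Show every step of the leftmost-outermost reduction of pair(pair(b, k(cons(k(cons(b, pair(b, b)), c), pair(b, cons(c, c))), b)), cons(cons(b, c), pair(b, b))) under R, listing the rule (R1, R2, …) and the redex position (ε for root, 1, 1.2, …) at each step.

1. pair(pair(b, k(cons(k(cons(b, pair(b, b)), c), pair(b, cons(c, c))), b)), cons(cons(b, c), pair(b, b)))  →  pair(pair(b, k(cons(b, pair(b, cons(c, c))), b)), cons(cons(b, c), pair(b, b)))   [R1 at 1.2.1.1]
2. pair(pair(b, k(cons(b, pair(b, cons(c, c))), b)), cons(cons(b, c), pair(b, b)))  →  pair(pair(b, cons(c, c)), cons(cons(b, c), pair(b, b)))   [R1 at 1.2]

pair(pair(b, cons(c, c)), cons(cons(b, c), pair(b, b)))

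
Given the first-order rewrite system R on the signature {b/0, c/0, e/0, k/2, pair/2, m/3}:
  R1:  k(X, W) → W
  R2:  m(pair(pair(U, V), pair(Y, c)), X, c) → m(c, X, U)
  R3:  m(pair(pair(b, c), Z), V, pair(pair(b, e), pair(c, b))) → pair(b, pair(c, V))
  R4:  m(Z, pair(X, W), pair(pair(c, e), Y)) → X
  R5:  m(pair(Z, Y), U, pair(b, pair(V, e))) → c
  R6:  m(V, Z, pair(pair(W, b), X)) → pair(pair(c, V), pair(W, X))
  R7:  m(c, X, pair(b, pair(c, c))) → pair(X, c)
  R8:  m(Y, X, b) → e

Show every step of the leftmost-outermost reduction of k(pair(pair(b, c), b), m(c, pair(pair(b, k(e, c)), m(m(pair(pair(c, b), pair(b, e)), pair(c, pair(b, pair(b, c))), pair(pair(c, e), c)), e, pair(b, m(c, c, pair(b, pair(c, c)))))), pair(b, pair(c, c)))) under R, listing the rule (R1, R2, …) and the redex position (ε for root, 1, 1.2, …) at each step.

pair(pair(pair(b, c), pair(e, c)), c)

1. k(pair(pair(b, c), b), m(c, pair(pair(b, k(e, c)), m(m(pair(pair(c, b), pair(b, e)), pair(c, pair(b, pair(b, c))), pair(pair(c, e), c)), e, pair(b, m(c, c, pair(b, pair(c, c)))))), pair(b, pair(c, c))))  →  m(c, pair(pair(b, k(e, c)), m(m(pair(pair(c, b), pair(b, e)), pair(c, pair(b, pair(b, c))), pair(pair(c, e), c)), e, pair(b, m(c, c, pair(b, pair(c, c)))))), pair(b, pair(c, c)))   [R1 at ε]
2. m(c, pair(pair(b, k(e, c)), m(m(pair(pair(c, b), pair(b, e)), pair(c, pair(b, pair(b, c))), pair(pair(c, e), c)), e, pair(b, m(c, c, pair(b, pair(c, c)))))), pair(b, pair(c, c)))  →  pair(pair(pair(b, k(e, c)), m(m(pair(pair(c, b), pair(b, e)), pair(c, pair(b, pair(b, c))), pair(pair(c, e), c)), e, pair(b, m(c, c, pair(b, pair(c, c)))))), c)   [R7 at ε]
3. pair(pair(pair(b, k(e, c)), m(m(pair(pair(c, b), pair(b, e)), pair(c, pair(b, pair(b, c))), pair(pair(c, e), c)), e, pair(b, m(c, c, pair(b, pair(c, c)))))), c)  →  pair(pair(pair(b, c), m(m(pair(pair(c, b), pair(b, e)), pair(c, pair(b, pair(b, c))), pair(pair(c, e), c)), e, pair(b, m(c, c, pair(b, pair(c, c)))))), c)   [R1 at 1.1.2]
4. pair(pair(pair(b, c), m(m(pair(pair(c, b), pair(b, e)), pair(c, pair(b, pair(b, c))), pair(pair(c, e), c)), e, pair(b, m(c, c, pair(b, pair(c, c)))))), c)  →  pair(pair(pair(b, c), m(c, e, pair(b, m(c, c, pair(b, pair(c, c)))))), c)   [R4 at 1.2.1]
5. pair(pair(pair(b, c), m(c, e, pair(b, m(c, c, pair(b, pair(c, c)))))), c)  →  pair(pair(pair(b, c), m(c, e, pair(b, pair(c, c)))), c)   [R7 at 1.2.3.2]
6. pair(pair(pair(b, c), m(c, e, pair(b, pair(c, c)))), c)  →  pair(pair(pair(b, c), pair(e, c)), c)   [R7 at 1.2]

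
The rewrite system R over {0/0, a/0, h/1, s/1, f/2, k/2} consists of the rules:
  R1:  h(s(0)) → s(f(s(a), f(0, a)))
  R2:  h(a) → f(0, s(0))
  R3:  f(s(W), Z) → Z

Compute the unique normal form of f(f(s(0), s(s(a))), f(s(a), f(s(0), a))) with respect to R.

a

1. f(f(s(0), s(s(a))), f(s(a), f(s(0), a)))  →  f(s(s(a)), f(s(a), f(s(0), a)))   [R3 at 1]
2. f(s(s(a)), f(s(a), f(s(0), a)))  →  f(s(a), f(s(0), a))   [R3 at ε]
3. f(s(a), f(s(0), a))  →  f(s(0), a)   [R3 at ε]
4. f(s(0), a)  →  a   [R3 at ε]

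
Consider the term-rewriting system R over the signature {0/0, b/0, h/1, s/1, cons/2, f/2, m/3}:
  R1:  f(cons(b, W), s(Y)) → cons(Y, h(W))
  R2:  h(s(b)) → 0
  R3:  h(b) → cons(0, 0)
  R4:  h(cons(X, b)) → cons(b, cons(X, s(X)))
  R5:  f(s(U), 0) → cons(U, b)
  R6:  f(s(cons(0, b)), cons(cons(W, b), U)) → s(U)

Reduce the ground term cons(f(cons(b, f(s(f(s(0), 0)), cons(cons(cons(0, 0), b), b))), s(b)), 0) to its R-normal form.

cons(cons(b, 0), 0)

1. cons(f(cons(b, f(s(f(s(0), 0)), cons(cons(cons(0, 0), b), b))), s(b)), 0)  →  cons(cons(b, h(f(s(f(s(0), 0)), cons(cons(cons(0, 0), b), b)))), 0)   [R1 at 1]
2. cons(cons(b, h(f(s(f(s(0), 0)), cons(cons(cons(0, 0), b), b)))), 0)  →  cons(cons(b, h(f(s(cons(0, b)), cons(cons(cons(0, 0), b), b)))), 0)   [R5 at 1.2.1.1.1]
3. cons(cons(b, h(f(s(cons(0, b)), cons(cons(cons(0, 0), b), b)))), 0)  →  cons(cons(b, h(s(b))), 0)   [R6 at 1.2.1]
4. cons(cons(b, h(s(b))), 0)  →  cons(cons(b, 0), 0)   [R2 at 1.2]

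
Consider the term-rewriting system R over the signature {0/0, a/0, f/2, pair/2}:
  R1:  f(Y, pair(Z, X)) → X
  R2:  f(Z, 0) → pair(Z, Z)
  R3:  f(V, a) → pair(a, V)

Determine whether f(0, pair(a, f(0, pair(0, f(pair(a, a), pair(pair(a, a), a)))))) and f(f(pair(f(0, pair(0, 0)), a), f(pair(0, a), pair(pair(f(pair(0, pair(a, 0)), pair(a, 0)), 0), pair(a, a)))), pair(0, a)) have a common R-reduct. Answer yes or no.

Reduce t₁ = f(0, pair(a, f(0, pair(0, f(pair(a, a), pair(pair(a, a), a)))))):
1. f(0, pair(a, f(0, pair(0, f(pair(a, a), pair(pair(a, a), a))))))  →  f(0, pair(0, f(pair(a, a), pair(pair(a, a), a))))   [R1 at ε]
2. f(0, pair(0, f(pair(a, a), pair(pair(a, a), a))))  →  f(pair(a, a), pair(pair(a, a), a))   [R1 at ε]
3. f(pair(a, a), pair(pair(a, a), a))  →  a   [R1 at ε]

Reduce t₂ = f(f(pair(f(0, pair(0, 0)), a), f(pair(0, a), pair(pair(f(pair(0, pair(a, 0)), pair(a, 0)), 0), pair(a, a)))), pair(0, a)):
1. f(f(pair(f(0, pair(0, 0)), a), f(pair(0, a), pair(pair(f(pair(0, pair(a, 0)), pair(a, 0)), 0), pair(a, a)))), pair(0, a))  →  a   [R1 at ε]

yes — NF(t₁) = a, NF(t₂) = a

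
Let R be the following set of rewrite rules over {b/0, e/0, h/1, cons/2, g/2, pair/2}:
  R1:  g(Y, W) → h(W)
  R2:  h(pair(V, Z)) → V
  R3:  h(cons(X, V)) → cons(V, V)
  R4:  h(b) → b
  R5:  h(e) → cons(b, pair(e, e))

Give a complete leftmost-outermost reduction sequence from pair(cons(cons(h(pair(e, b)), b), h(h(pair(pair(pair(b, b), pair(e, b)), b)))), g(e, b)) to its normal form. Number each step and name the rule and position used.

pair(cons(cons(e, b), pair(b, b)), b)

1. pair(cons(cons(h(pair(e, b)), b), h(h(pair(pair(pair(b, b), pair(e, b)), b)))), g(e, b))  →  pair(cons(cons(e, b), h(h(pair(pair(pair(b, b), pair(e, b)), b)))), g(e, b))   [R2 at 1.1.1]
2. pair(cons(cons(e, b), h(h(pair(pair(pair(b, b), pair(e, b)), b)))), g(e, b))  →  pair(cons(cons(e, b), h(pair(pair(b, b), pair(e, b)))), g(e, b))   [R2 at 1.2.1]
3. pair(cons(cons(e, b), h(pair(pair(b, b), pair(e, b)))), g(e, b))  →  pair(cons(cons(e, b), pair(b, b)), g(e, b))   [R2 at 1.2]
4. pair(cons(cons(e, b), pair(b, b)), g(e, b))  →  pair(cons(cons(e, b), pair(b, b)), h(b))   [R1 at 2]
5. pair(cons(cons(e, b), pair(b, b)), h(b))  →  pair(cons(cons(e, b), pair(b, b)), b)   [R4 at 2]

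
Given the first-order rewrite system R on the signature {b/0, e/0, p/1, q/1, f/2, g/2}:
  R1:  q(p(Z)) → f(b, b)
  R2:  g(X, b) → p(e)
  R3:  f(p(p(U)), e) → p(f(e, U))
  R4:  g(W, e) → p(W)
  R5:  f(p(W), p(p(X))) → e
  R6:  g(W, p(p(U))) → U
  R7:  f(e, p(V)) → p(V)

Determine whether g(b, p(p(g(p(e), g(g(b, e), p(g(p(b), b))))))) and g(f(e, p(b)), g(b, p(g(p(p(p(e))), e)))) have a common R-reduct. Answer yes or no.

no — NF(t₁) = p(p(e)), NF(t₂) = p(e)

Reduce t₁ = g(b, p(p(g(p(e), g(g(b, e), p(g(p(b), b))))))):
1. g(b, p(p(g(p(e), g(g(b, e), p(g(p(b), b)))))))  →  g(p(e), g(g(b, e), p(g(p(b), b))))   [R6 at ε]
2. g(p(e), g(g(b, e), p(g(p(b), b))))  →  g(p(e), g(p(b), p(g(p(b), b))))   [R4 at 2.1]
3. g(p(e), g(p(b), p(g(p(b), b))))  →  g(p(e), g(p(b), p(p(e))))   [R2 at 2.2.1]
4. g(p(e), g(p(b), p(p(e))))  →  g(p(e), e)   [R6 at 2]
5. g(p(e), e)  →  p(p(e))   [R4 at ε]

Reduce t₂ = g(f(e, p(b)), g(b, p(g(p(p(p(e))), e)))):
1. g(f(e, p(b)), g(b, p(g(p(p(p(e))), e))))  →  g(p(b), g(b, p(g(p(p(p(e))), e))))   [R7 at 1]
2. g(p(b), g(b, p(g(p(p(p(e))), e))))  →  g(p(b), g(b, p(p(p(p(p(e)))))))   [R4 at 2.2.1]
3. g(p(b), g(b, p(p(p(p(p(e)))))))  →  g(p(b), p(p(p(e))))   [R6 at 2]
4. g(p(b), p(p(p(e))))  →  p(e)   [R6 at ε]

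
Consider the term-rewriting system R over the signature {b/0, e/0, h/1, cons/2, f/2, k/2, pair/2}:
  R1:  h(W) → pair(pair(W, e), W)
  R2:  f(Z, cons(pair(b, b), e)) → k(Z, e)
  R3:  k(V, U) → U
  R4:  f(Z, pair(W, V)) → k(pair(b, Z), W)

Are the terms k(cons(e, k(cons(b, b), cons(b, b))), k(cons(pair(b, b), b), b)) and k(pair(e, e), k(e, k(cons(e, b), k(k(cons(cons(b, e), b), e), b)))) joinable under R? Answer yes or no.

Reduce t₁ = k(cons(e, k(cons(b, b), cons(b, b))), k(cons(pair(b, b), b), b)):
1. k(cons(e, k(cons(b, b), cons(b, b))), k(cons(pair(b, b), b), b))  →  k(cons(pair(b, b), b), b)   [R3 at ε]
2. k(cons(pair(b, b), b), b)  →  b   [R3 at ε]

Reduce t₂ = k(pair(e, e), k(e, k(cons(e, b), k(k(cons(cons(b, e), b), e), b)))):
1. k(pair(e, e), k(e, k(cons(e, b), k(k(cons(cons(b, e), b), e), b))))  →  k(e, k(cons(e, b), k(k(cons(cons(b, e), b), e), b)))   [R3 at ε]
2. k(e, k(cons(e, b), k(k(cons(cons(b, e), b), e), b)))  →  k(cons(e, b), k(k(cons(cons(b, e), b), e), b))   [R3 at ε]
3. k(cons(e, b), k(k(cons(cons(b, e), b), e), b))  →  k(k(cons(cons(b, e), b), e), b)   [R3 at ε]
4. k(k(cons(cons(b, e), b), e), b)  →  b   [R3 at ε]

yes — NF(t₁) = b, NF(t₂) = b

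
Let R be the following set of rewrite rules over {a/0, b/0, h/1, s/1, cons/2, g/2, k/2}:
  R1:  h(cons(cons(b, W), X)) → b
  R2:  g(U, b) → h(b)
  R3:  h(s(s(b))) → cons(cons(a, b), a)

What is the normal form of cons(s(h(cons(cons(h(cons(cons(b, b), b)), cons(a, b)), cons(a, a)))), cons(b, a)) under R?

1. cons(s(h(cons(cons(h(cons(cons(b, b), b)), cons(a, b)), cons(a, a)))), cons(b, a))  →  cons(s(h(cons(cons(b, cons(a, b)), cons(a, a)))), cons(b, a))   [R1 at 1.1.1.1.1]
2. cons(s(h(cons(cons(b, cons(a, b)), cons(a, a)))), cons(b, a))  →  cons(s(b), cons(b, a))   [R1 at 1.1]

cons(s(b), cons(b, a))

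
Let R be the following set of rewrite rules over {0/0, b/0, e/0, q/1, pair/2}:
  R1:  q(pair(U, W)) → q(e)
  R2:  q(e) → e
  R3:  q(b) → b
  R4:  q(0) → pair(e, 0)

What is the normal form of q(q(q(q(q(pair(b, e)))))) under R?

1. q(q(q(q(q(pair(b, e))))))  →  q(q(q(q(q(e)))))   [R1 at 1.1.1.1]
2. q(q(q(q(q(e)))))  →  q(q(q(q(e))))   [R2 at 1.1.1.1]
3. q(q(q(q(e))))  →  q(q(q(e)))   [R2 at 1.1.1]
4. q(q(q(e)))  →  q(q(e))   [R2 at 1.1]
5. q(q(e))  →  q(e)   [R2 at 1]
6. q(e)  →  e   [R2 at ε]

e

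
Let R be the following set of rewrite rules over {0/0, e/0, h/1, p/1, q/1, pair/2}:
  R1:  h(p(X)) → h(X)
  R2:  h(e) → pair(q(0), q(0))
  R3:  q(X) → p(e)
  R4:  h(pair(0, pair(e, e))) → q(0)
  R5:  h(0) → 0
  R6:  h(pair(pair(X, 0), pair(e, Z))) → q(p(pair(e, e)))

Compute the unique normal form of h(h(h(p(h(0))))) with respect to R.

1. h(h(h(p(h(0)))))  →  h(h(h(h(0))))   [R1 at 1.1]
2. h(h(h(h(0))))  →  h(h(h(0)))   [R5 at 1.1.1]
3. h(h(h(0)))  →  h(h(0))   [R5 at 1.1]
4. h(h(0))  →  h(0)   [R5 at 1]
5. h(0)  →  0   [R5 at ε]

0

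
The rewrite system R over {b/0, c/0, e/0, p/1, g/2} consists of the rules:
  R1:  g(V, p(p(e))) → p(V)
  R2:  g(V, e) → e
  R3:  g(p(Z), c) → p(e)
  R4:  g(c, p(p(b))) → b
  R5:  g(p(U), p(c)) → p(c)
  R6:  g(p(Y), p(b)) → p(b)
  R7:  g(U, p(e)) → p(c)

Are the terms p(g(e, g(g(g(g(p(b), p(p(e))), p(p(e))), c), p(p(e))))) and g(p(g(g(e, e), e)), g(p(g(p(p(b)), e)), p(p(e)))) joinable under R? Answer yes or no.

yes — NF(t₁) = p(p(e)), NF(t₂) = p(p(e))

Reduce t₁ = p(g(e, g(g(g(g(p(b), p(p(e))), p(p(e))), c), p(p(e))))):
1. p(g(e, g(g(g(g(p(b), p(p(e))), p(p(e))), c), p(p(e)))))  →  p(g(e, p(g(g(g(p(b), p(p(e))), p(p(e))), c))))   [R1 at 1.2]
2. p(g(e, p(g(g(g(p(b), p(p(e))), p(p(e))), c))))  →  p(g(e, p(g(p(g(p(b), p(p(e)))), c))))   [R1 at 1.2.1.1]
3. p(g(e, p(g(p(g(p(b), p(p(e)))), c))))  →  p(g(e, p(p(e))))   [R3 at 1.2.1]
4. p(g(e, p(p(e))))  →  p(p(e))   [R1 at 1]

Reduce t₂ = g(p(g(g(e, e), e)), g(p(g(p(p(b)), e)), p(p(e)))):
1. g(p(g(g(e, e), e)), g(p(g(p(p(b)), e)), p(p(e))))  →  g(p(e), g(p(g(p(p(b)), e)), p(p(e))))   [R2 at 1.1]
2. g(p(e), g(p(g(p(p(b)), e)), p(p(e))))  →  g(p(e), p(p(g(p(p(b)), e))))   [R1 at 2]
3. g(p(e), p(p(g(p(p(b)), e))))  →  g(p(e), p(p(e)))   [R2 at 2.1.1]
4. g(p(e), p(p(e)))  →  p(p(e))   [R1 at ε]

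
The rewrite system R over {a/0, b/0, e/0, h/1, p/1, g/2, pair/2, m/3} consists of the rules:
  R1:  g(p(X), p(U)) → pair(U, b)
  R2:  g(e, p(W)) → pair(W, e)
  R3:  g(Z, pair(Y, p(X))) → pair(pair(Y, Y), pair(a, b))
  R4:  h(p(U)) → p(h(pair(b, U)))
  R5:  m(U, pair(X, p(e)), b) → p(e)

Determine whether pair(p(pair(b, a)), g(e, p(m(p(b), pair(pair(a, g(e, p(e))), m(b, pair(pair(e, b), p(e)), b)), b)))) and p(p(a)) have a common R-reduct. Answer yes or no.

no — NF(t₁) = pair(p(pair(b, a)), pair(p(e), e)), NF(t₂) = p(p(a))

Reduce t₁ = pair(p(pair(b, a)), g(e, p(m(p(b), pair(pair(a, g(e, p(e))), m(b, pair(pair(e, b), p(e)), b)), b)))):
1. pair(p(pair(b, a)), g(e, p(m(p(b), pair(pair(a, g(e, p(e))), m(b, pair(pair(e, b), p(e)), b)), b))))  →  pair(p(pair(b, a)), pair(m(p(b), pair(pair(a, g(e, p(e))), m(b, pair(pair(e, b), p(e)), b)), b), e))   [R2 at 2]
2. pair(p(pair(b, a)), pair(m(p(b), pair(pair(a, g(e, p(e))), m(b, pair(pair(e, b), p(e)), b)), b), e))  →  pair(p(pair(b, a)), pair(m(p(b), pair(pair(a, pair(e, e)), m(b, pair(pair(e, b), p(e)), b)), b), e))   [R2 at 2.1.2.1.2]
3. pair(p(pair(b, a)), pair(m(p(b), pair(pair(a, pair(e, e)), m(b, pair(pair(e, b), p(e)), b)), b), e))  →  pair(p(pair(b, a)), pair(m(p(b), pair(pair(a, pair(e, e)), p(e)), b), e))   [R5 at 2.1.2.2]
4. pair(p(pair(b, a)), pair(m(p(b), pair(pair(a, pair(e, e)), p(e)), b), e))  →  pair(p(pair(b, a)), pair(p(e), e))   [R5 at 2.1]

Reduce t₂ = p(p(a)):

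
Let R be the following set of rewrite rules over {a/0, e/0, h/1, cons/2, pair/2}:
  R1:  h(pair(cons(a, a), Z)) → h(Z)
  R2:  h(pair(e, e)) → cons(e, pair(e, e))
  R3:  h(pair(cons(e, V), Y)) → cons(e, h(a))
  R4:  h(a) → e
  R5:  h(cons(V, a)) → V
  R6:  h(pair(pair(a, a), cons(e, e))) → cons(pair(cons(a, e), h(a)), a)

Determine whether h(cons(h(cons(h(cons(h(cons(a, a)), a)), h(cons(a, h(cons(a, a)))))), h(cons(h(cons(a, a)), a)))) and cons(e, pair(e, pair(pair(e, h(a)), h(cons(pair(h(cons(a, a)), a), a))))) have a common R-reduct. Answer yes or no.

Reduce t₁ = h(cons(h(cons(h(cons(h(cons(a, a)), a)), h(cons(a, h(cons(a, a)))))), h(cons(h(cons(a, a)), a)))):
1. h(cons(h(cons(h(cons(h(cons(a, a)), a)), h(cons(a, h(cons(a, a)))))), h(cons(h(cons(a, a)), a))))  →  h(cons(h(cons(h(cons(a, a)), h(cons(a, h(cons(a, a)))))), h(cons(h(cons(a, a)), a))))   [R5 at 1.1.1.1]
2. h(cons(h(cons(h(cons(a, a)), h(cons(a, h(cons(a, a)))))), h(cons(h(cons(a, a)), a))))  →  h(cons(h(cons(a, h(cons(a, h(cons(a, a)))))), h(cons(h(cons(a, a)), a))))   [R5 at 1.1.1.1]
3. h(cons(h(cons(a, h(cons(a, h(cons(a, a)))))), h(cons(h(cons(a, a)), a))))  →  h(cons(h(cons(a, h(cons(a, a)))), h(cons(h(cons(a, a)), a))))   [R5 at 1.1.1.2.1.2]
4. h(cons(h(cons(a, h(cons(a, a)))), h(cons(h(cons(a, a)), a))))  →  h(cons(h(cons(a, a)), h(cons(h(cons(a, a)), a))))   [R5 at 1.1.1.2]
5. h(cons(h(cons(a, a)), h(cons(h(cons(a, a)), a))))  →  h(cons(a, h(cons(h(cons(a, a)), a))))   [R5 at 1.1]
6. h(cons(a, h(cons(h(cons(a, a)), a))))  →  h(cons(a, h(cons(a, a))))   [R5 at 1.2]
7. h(cons(a, h(cons(a, a))))  →  h(cons(a, a))   [R5 at 1.2]
8. h(cons(a, a))  →  a   [R5 at ε]

Reduce t₂ = cons(e, pair(e, pair(pair(e, h(a)), h(cons(pair(h(cons(a, a)), a), a))))):
1. cons(e, pair(e, pair(pair(e, h(a)), h(cons(pair(h(cons(a, a)), a), a)))))  →  cons(e, pair(e, pair(pair(e, e), h(cons(pair(h(cons(a, a)), a), a)))))   [R4 at 2.2.1.2]
2. cons(e, pair(e, pair(pair(e, e), h(cons(pair(h(cons(a, a)), a), a)))))  →  cons(e, pair(e, pair(pair(e, e), pair(h(cons(a, a)), a))))   [R5 at 2.2.2]
3. cons(e, pair(e, pair(pair(e, e), pair(h(cons(a, a)), a))))  →  cons(e, pair(e, pair(pair(e, e), pair(a, a))))   [R5 at 2.2.2.1]

no — NF(t₁) = a, NF(t₂) = cons(e, pair(e, pair(pair(e, e), pair(a, a))))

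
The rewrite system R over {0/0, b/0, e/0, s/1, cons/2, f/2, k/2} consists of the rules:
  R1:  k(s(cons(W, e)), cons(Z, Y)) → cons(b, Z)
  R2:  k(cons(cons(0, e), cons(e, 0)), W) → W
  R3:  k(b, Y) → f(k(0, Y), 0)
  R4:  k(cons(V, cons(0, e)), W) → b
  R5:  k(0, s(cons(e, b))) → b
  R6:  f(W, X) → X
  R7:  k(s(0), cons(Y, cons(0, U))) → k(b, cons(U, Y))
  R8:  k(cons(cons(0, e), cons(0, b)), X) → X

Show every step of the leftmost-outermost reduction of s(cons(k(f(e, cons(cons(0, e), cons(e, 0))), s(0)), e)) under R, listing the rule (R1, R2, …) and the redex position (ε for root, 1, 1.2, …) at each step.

s(cons(s(0), e))

1. s(cons(k(f(e, cons(cons(0, e), cons(e, 0))), s(0)), e))  →  s(cons(k(cons(cons(0, e), cons(e, 0)), s(0)), e))   [R6 at 1.1.1]
2. s(cons(k(cons(cons(0, e), cons(e, 0)), s(0)), e))  →  s(cons(s(0), e))   [R2 at 1.1]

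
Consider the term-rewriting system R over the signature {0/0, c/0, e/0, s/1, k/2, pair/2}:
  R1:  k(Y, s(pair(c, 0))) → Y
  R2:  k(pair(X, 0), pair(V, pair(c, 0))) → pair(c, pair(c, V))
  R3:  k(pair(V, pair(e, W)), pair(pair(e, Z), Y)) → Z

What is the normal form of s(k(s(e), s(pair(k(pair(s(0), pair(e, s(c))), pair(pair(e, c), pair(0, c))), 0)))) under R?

s(s(e))

1. s(k(s(e), s(pair(k(pair(s(0), pair(e, s(c))), pair(pair(e, c), pair(0, c))), 0))))  →  s(k(s(e), s(pair(c, 0))))   [R3 at 1.2.1.1]
2. s(k(s(e), s(pair(c, 0))))  →  s(s(e))   [R1 at 1]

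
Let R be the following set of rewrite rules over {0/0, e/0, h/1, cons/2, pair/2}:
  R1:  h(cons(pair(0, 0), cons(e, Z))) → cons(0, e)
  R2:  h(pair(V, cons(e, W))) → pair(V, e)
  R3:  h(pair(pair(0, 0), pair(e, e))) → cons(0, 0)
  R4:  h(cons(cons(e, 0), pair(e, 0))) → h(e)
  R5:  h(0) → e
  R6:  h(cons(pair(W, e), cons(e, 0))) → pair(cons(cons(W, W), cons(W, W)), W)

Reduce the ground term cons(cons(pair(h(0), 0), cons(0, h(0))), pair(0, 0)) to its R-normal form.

cons(cons(pair(e, 0), cons(0, e)), pair(0, 0))

1. cons(cons(pair(h(0), 0), cons(0, h(0))), pair(0, 0))  →  cons(cons(pair(e, 0), cons(0, h(0))), pair(0, 0))   [R5 at 1.1.1]
2. cons(cons(pair(e, 0), cons(0, h(0))), pair(0, 0))  →  cons(cons(pair(e, 0), cons(0, e)), pair(0, 0))   [R5 at 1.2.2]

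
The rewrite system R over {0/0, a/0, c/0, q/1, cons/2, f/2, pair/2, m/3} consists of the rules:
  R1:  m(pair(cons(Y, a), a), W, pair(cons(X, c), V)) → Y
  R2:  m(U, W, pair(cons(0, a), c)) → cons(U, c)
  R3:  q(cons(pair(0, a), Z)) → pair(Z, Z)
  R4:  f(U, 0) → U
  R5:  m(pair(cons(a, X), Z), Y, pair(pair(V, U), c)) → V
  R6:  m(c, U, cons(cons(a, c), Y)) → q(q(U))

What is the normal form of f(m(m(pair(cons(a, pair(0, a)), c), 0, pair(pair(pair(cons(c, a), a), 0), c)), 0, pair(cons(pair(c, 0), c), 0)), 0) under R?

c

1. f(m(m(pair(cons(a, pair(0, a)), c), 0, pair(pair(pair(cons(c, a), a), 0), c)), 0, pair(cons(pair(c, 0), c), 0)), 0)  →  m(m(pair(cons(a, pair(0, a)), c), 0, pair(pair(pair(cons(c, a), a), 0), c)), 0, pair(cons(pair(c, 0), c), 0))   [R4 at ε]
2. m(m(pair(cons(a, pair(0, a)), c), 0, pair(pair(pair(cons(c, a), a), 0), c)), 0, pair(cons(pair(c, 0), c), 0))  →  m(pair(cons(c, a), a), 0, pair(cons(pair(c, 0), c), 0))   [R5 at 1]
3. m(pair(cons(c, a), a), 0, pair(cons(pair(c, 0), c), 0))  →  c   [R1 at ε]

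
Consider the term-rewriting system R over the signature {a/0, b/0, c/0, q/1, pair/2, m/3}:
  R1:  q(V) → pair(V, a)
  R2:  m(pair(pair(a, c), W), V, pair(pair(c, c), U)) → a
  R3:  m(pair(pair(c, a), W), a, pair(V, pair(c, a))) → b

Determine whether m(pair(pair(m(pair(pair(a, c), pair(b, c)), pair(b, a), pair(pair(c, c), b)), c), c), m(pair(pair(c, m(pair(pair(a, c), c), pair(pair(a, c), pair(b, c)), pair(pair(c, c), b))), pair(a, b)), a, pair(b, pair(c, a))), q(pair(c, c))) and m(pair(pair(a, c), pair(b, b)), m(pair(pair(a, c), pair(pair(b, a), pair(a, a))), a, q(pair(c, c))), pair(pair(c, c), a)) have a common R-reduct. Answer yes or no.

Reduce t₁ = m(pair(pair(m(pair(pair(a, c), pair(b, c)), pair(b, a), pair(pair(c, c), b)), c), c), m(pair(pair(c, m(pair(pair(a, c), c), pair(pair(a, c), pair(b, c)), pair(pair(c, c), b))), pair(a, b)), a, pair(b, pair(c, a))), q(pair(c, c))):
1. m(pair(pair(m(pair(pair(a, c), pair(b, c)), pair(b, a), pair(pair(c, c), b)), c), c), m(pair(pair(c, m(pair(pair(a, c), c), pair(pair(a, c), pair(b, c)), pair(pair(c, c), b))), pair(a, b)), a, pair(b, pair(c, a))), q(pair(c, c)))  →  m(pair(pair(a, c), c), m(pair(pair(c, m(pair(pair(a, c), c), pair(pair(a, c), pair(b, c)), pair(pair(c, c), b))), pair(a, b)), a, pair(b, pair(c, a))), q(pair(c, c)))   [R2 at 1.1.1]
2. m(pair(pair(a, c), c), m(pair(pair(c, m(pair(pair(a, c), c), pair(pair(a, c), pair(b, c)), pair(pair(c, c), b))), pair(a, b)), a, pair(b, pair(c, a))), q(pair(c, c)))  →  m(pair(pair(a, c), c), m(pair(pair(c, a), pair(a, b)), a, pair(b, pair(c, a))), q(pair(c, c)))   [R2 at 2.1.1.2]
3. m(pair(pair(a, c), c), m(pair(pair(c, a), pair(a, b)), a, pair(b, pair(c, a))), q(pair(c, c)))  →  m(pair(pair(a, c), c), b, q(pair(c, c)))   [R3 at 2]
4. m(pair(pair(a, c), c), b, q(pair(c, c)))  →  m(pair(pair(a, c), c), b, pair(pair(c, c), a))   [R1 at 3]
5. m(pair(pair(a, c), c), b, pair(pair(c, c), a))  →  a   [R2 at ε]

Reduce t₂ = m(pair(pair(a, c), pair(b, b)), m(pair(pair(a, c), pair(pair(b, a), pair(a, a))), a, q(pair(c, c))), pair(pair(c, c), a)):
1. m(pair(pair(a, c), pair(b, b)), m(pair(pair(a, c), pair(pair(b, a), pair(a, a))), a, q(pair(c, c))), pair(pair(c, c), a))  →  a   [R2 at ε]

yes — NF(t₁) = a, NF(t₂) = a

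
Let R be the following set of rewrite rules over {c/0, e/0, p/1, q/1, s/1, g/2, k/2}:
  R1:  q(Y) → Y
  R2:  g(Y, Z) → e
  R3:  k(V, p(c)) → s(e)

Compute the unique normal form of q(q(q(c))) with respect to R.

c

1. q(q(q(c)))  →  q(q(c))   [R1 at ε]
2. q(q(c))  →  q(c)   [R1 at ε]
3. q(c)  →  c   [R1 at ε]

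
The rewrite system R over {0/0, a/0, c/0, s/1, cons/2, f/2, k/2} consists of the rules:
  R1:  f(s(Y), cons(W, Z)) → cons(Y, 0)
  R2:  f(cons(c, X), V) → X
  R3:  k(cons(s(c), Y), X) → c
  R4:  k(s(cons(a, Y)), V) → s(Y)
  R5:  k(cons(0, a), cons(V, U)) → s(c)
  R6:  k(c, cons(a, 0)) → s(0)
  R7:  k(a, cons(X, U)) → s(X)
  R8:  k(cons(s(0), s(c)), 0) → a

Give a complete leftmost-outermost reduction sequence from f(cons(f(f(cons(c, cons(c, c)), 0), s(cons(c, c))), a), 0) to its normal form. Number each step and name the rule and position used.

1. f(cons(f(f(cons(c, cons(c, c)), 0), s(cons(c, c))), a), 0)  →  f(cons(f(cons(c, c), s(cons(c, c))), a), 0)   [R2 at 1.1.1]
2. f(cons(f(cons(c, c), s(cons(c, c))), a), 0)  →  f(cons(c, a), 0)   [R2 at 1.1]
3. f(cons(c, a), 0)  →  a   [R2 at ε]

a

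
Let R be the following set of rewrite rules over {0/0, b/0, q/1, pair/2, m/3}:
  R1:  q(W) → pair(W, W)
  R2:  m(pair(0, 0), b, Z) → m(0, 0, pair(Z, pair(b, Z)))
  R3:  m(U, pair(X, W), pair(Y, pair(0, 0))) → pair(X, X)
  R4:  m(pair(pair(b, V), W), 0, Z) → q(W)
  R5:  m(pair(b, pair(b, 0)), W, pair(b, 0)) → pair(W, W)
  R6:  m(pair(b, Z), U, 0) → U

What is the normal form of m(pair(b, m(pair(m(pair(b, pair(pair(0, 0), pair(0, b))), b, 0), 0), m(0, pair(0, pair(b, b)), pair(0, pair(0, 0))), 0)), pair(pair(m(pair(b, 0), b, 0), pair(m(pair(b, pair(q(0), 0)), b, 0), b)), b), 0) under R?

1. m(pair(b, m(pair(m(pair(b, pair(pair(0, 0), pair(0, b))), b, 0), 0), m(0, pair(0, pair(b, b)), pair(0, pair(0, 0))), 0)), pair(pair(m(pair(b, 0), b, 0), pair(m(pair(b, pair(q(0), 0)), b, 0), b)), b), 0)  →  pair(pair(m(pair(b, 0), b, 0), pair(m(pair(b, pair(q(0), 0)), b, 0), b)), b)   [R6 at ε]
2. pair(pair(m(pair(b, 0), b, 0), pair(m(pair(b, pair(q(0), 0)), b, 0), b)), b)  →  pair(pair(b, pair(m(pair(b, pair(q(0), 0)), b, 0), b)), b)   [R6 at 1.1]
3. pair(pair(b, pair(m(pair(b, pair(q(0), 0)), b, 0), b)), b)  →  pair(pair(b, pair(b, b)), b)   [R6 at 1.2.1]

pair(pair(b, pair(b, b)), b)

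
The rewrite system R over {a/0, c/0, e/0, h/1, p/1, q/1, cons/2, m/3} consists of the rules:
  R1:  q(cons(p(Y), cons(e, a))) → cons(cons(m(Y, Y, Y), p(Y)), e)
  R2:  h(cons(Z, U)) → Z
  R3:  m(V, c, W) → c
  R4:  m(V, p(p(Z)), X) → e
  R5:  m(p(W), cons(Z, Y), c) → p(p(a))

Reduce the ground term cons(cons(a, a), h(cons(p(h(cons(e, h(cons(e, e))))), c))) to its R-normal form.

cons(cons(a, a), p(e))

1. cons(cons(a, a), h(cons(p(h(cons(e, h(cons(e, e))))), c)))  →  cons(cons(a, a), p(h(cons(e, h(cons(e, e))))))   [R2 at 2]
2. cons(cons(a, a), p(h(cons(e, h(cons(e, e))))))  →  cons(cons(a, a), p(e))   [R2 at 2.1]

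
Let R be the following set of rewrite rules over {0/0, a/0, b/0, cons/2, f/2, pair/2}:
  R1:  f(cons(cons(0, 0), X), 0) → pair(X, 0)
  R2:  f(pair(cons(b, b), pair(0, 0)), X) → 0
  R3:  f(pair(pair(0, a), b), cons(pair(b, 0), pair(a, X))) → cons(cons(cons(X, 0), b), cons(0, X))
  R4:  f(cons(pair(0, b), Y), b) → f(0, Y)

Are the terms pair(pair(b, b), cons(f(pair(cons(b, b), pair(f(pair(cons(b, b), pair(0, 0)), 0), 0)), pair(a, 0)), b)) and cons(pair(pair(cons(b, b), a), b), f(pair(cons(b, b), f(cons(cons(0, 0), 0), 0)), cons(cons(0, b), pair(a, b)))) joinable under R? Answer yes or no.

no — NF(t₁) = pair(pair(b, b), cons(0, b)), NF(t₂) = cons(pair(pair(cons(b, b), a), b), 0)

Reduce t₁ = pair(pair(b, b), cons(f(pair(cons(b, b), pair(f(pair(cons(b, b), pair(0, 0)), 0), 0)), pair(a, 0)), b)):
1. pair(pair(b, b), cons(f(pair(cons(b, b), pair(f(pair(cons(b, b), pair(0, 0)), 0), 0)), pair(a, 0)), b))  →  pair(pair(b, b), cons(f(pair(cons(b, b), pair(0, 0)), pair(a, 0)), b))   [R2 at 2.1.1.2.1]
2. pair(pair(b, b), cons(f(pair(cons(b, b), pair(0, 0)), pair(a, 0)), b))  →  pair(pair(b, b), cons(0, b))   [R2 at 2.1]

Reduce t₂ = cons(pair(pair(cons(b, b), a), b), f(pair(cons(b, b), f(cons(cons(0, 0), 0), 0)), cons(cons(0, b), pair(a, b)))):
1. cons(pair(pair(cons(b, b), a), b), f(pair(cons(b, b), f(cons(cons(0, 0), 0), 0)), cons(cons(0, b), pair(a, b))))  →  cons(pair(pair(cons(b, b), a), b), f(pair(cons(b, b), pair(0, 0)), cons(cons(0, b), pair(a, b))))   [R1 at 2.1.2]
2. cons(pair(pair(cons(b, b), a), b), f(pair(cons(b, b), pair(0, 0)), cons(cons(0, b), pair(a, b))))  →  cons(pair(pair(cons(b, b), a), b), 0)   [R2 at 2]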